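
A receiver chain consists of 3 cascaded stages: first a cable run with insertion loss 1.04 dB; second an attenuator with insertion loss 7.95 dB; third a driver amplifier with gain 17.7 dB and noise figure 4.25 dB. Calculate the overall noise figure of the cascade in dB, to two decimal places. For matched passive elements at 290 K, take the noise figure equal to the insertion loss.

13.24 dB

Convert to linear (a loss of L dB is a gain of −L dB): F_i = 10^(NF_i/10), G_i = 10^(G_i,dB/10)
  Stage 1: F_1 = 10^(1.04/10) = 1.271, G_1 = 10^(−1.04/10) = 0.7870
  Stage 2: F_2 = 10^(7.95/10) = 6.237, G_2 = 10^(−7.95/10) = 0.1603
  Stage 3: F_3 = 10^(4.25/10) = 2.661, G_3 = 10^(17.7/10) = 58.88
Friis cascade:
  F = 1.271 + (6.237 − 1)/0.7870 + (2.661 − 1)/0.1262 = 21.09
NF = 10 log₁₀(21.09) = 13.24 dB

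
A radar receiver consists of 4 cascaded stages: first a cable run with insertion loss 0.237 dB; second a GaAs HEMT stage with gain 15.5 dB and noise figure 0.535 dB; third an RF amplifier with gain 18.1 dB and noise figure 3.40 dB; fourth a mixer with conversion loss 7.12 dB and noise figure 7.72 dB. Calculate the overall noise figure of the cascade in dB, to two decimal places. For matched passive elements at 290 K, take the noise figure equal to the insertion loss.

Convert to linear (a loss of L dB is a gain of −L dB): F_i = 10^(NF_i/10), G_i = 10^(G_i,dB/10)
  Stage 1: F_1 = 10^(0.237/10) = 1.056, G_1 = 10^(−0.237/10) = 0.9469
  Stage 2: F_2 = 10^(0.535/10) = 1.131, G_2 = 10^(15.5/10) = 35.48
  Stage 3: F_3 = 10^(3.40/10) = 2.188, G_3 = 10^(18.1/10) = 64.57
  Stage 4: F_4 = 10^(7.72/10) = 5.916, G_4 = 10^(−7.12/10) = 0.1941
Friis cascade:
  F = 1.056 + (1.131 − 1)/0.9469 + (2.188 − 1)/33.60 + (5.916 − 1)/2169 = 1.232
NF = 10 log₁₀(1.232) = 0.91 dB

0.91 dB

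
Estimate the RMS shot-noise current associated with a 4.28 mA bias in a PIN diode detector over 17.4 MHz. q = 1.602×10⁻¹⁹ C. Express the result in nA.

154 nA

I_n = √(2qI·B)
2qI·B = 2 × 1.602×10⁻¹⁹ × 4.28×10⁻³ × 1.74×10⁷ = 2.39×10⁻¹⁴ A²
I_n = √(2.39×10⁻¹⁴) = 1.54×10⁻⁷ A = 154 nA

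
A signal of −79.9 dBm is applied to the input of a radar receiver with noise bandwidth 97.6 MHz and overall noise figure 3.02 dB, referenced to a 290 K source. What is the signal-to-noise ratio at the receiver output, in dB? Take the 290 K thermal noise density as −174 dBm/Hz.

11.2 dB

Noise floor: N = −174 + 10 log₁₀(B) + NF
10 log₁₀(9.76×10⁷) = 79.89 dB
N = −174 + 79.89 + 3.02 = −91.09 dBm
SNR = P_sig − N = −79.9 − (−91.09) = 11.19 dB → 11.2 dB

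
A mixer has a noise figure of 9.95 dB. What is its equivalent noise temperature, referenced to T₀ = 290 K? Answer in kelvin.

F = 10^(9.95/10) = 9.88553
T_e = (F − 1)·T₀ = (9.88553 − 1) × 290 = 2577 K

2577 K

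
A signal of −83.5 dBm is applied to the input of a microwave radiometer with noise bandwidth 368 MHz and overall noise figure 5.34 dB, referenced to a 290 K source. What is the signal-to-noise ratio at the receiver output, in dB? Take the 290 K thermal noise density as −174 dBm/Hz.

Noise floor: N = −174 + 10 log₁₀(B) + NF
10 log₁₀(3.68×10⁸) = 85.66 dB
N = −174 + 85.66 + 5.34 = −83.00 dBm
SNR = P_sig − N = −83.5 − (−83.00) = −0.50 dB → −0.5 dB

−0.5 dB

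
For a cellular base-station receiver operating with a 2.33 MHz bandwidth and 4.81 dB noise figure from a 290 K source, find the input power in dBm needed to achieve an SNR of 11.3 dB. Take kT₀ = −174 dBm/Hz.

−94.2 dBm

Sensitivity = −174 + 10 log₁₀(B) + NF + SNR_min
= −174 + 63.67 + 4.81 + 11.3
= −94.22 dBm → −94.2 dBm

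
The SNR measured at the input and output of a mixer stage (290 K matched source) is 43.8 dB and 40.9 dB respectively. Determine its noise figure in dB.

2.9 dB

NF (dB) = SNR_in(dB) − SNR_out(dB) when the source is at T₀
NF = 43.8 − 40.9 = 2.9 dB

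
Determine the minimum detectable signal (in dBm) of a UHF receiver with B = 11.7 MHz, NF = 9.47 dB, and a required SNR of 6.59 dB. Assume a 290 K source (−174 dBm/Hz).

−87.3 dBm

Sensitivity = −174 + 10 log₁₀(B) + NF + SNR_min
= −174 + 70.68 + 9.47 + 6.59
= −87.26 dBm → −87.3 dBm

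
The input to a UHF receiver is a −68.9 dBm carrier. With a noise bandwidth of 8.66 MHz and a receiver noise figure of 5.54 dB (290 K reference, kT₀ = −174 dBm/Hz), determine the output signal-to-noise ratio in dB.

Noise floor: N = −174 + 10 log₁₀(B) + NF
10 log₁₀(8.66×10⁶) = 69.38 dB
N = −174 + 69.38 + 5.54 = −99.08 dBm
SNR = P_sig − N = −68.9 − (−99.08) = 30.18 dB → 30.2 dB

30.2 dB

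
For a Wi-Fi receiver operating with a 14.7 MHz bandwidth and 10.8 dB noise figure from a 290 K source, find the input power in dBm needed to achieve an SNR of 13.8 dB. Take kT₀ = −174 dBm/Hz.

Sensitivity = −174 + 10 log₁₀(B) + NF + SNR_min
= −174 + 71.67 + 10.8 + 13.8
= −77.73 dBm → −77.7 dBm

−77.7 dBm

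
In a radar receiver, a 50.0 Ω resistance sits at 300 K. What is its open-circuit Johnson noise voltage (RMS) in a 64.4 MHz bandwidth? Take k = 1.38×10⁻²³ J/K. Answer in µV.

V_n = √(4kTRB)
4kTRB = 4 × 1.38×10⁻²³ × 300 × 5.00×10¹ × 6.44×10⁷ = 5.33×10⁻¹¹ V²
V_n = √(5.33×10⁻¹¹) = 7.30×10⁻⁶ V = 7.30 µV

7.30 µV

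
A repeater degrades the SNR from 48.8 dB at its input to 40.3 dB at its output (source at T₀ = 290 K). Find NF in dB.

NF (dB) = SNR_in(dB) − SNR_out(dB) when the source is at T₀
NF = 48.8 − 40.3 = 8.5 dB

8.5 dB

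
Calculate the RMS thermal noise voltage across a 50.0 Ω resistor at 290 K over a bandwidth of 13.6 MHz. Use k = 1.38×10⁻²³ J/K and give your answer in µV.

3.30 µV

V_n = √(4kTRB)
4kTRB = 4 × 1.38×10⁻²³ × 290 × 5.00×10¹ × 1.36×10⁷ = 1.09×10⁻¹¹ V²
V_n = √(1.09×10⁻¹¹) = 3.30×10⁻⁶ V = 3.30 µV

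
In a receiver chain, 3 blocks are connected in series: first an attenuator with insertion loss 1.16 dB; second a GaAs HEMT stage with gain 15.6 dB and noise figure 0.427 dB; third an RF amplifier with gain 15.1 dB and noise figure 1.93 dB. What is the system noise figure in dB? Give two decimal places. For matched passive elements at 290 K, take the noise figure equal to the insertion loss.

1.65 dB

Convert to linear (a loss of L dB is a gain of −L dB): F_i = 10^(NF_i/10), G_i = 10^(G_i,dB/10)
  Stage 1: F_1 = 10^(1.16/10) = 1.306, G_1 = 10^(−1.16/10) = 0.7656
  Stage 2: F_2 = 10^(0.427/10) = 1.103, G_2 = 10^(15.6/10) = 36.31
  Stage 3: F_3 = 10^(1.93/10) = 1.560, G_3 = 10^(15.1/10) = 32.36
Friis cascade:
  F = 1.306 + (1.103 − 1)/0.7656 + (1.560 − 1)/27.80 = 1.461
NF = 10 log₁₀(1.461) = 1.65 dB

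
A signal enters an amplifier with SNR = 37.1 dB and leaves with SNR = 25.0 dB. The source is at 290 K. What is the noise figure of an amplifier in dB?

12.1 dB

NF (dB) = SNR_in(dB) − SNR_out(dB) when the source is at T₀
NF = 37.1 − 25.0 = 12.1 dB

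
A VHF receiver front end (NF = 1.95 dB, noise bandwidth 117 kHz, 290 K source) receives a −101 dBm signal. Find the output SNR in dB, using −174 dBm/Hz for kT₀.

Noise floor: N = −174 + 10 log₁₀(B) + NF
10 log₁₀(1.17×10⁵) = 50.68 dB
N = −174 + 50.68 + 1.95 = −121.37 dBm
SNR = P_sig − N = −101 − (−121.37) = 20.37 dB → 20.4 dB

20.4 dB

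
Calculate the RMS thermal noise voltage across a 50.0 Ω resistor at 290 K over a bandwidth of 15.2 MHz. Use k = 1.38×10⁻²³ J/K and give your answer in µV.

3.49 µV

V_n = √(4kTRB)
4kTRB = 4 × 1.38×10⁻²³ × 290 × 5.00×10¹ × 1.52×10⁷ = 1.22×10⁻¹¹ V²
V_n = √(1.22×10⁻¹¹) = 3.49×10⁻⁶ V = 3.49 µV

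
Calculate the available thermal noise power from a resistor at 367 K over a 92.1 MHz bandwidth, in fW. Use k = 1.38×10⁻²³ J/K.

466 fW

P_n = kTB = 1.38×10⁻²³ × 367 × 9.21×10⁷ = 4.66×10⁻¹³ W = 466 fW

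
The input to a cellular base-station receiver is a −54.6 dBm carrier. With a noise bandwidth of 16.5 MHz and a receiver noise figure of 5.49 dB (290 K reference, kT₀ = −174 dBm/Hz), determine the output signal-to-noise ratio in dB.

41.7 dB

Noise floor: N = −174 + 10 log₁₀(B) + NF
10 log₁₀(1.65×10⁷) = 72.17 dB
N = −174 + 72.17 + 5.49 = −96.34 dBm
SNR = P_sig − N = −54.6 − (−96.34) = 41.74 dB → 41.7 dB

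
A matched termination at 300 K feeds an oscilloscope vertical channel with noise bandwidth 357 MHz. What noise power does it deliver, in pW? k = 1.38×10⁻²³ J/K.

P_n = kTB = 1.38×10⁻²³ × 300 × 3.57×10⁸ = 1.48×10⁻¹² W = 1.48 pW

1.48 pW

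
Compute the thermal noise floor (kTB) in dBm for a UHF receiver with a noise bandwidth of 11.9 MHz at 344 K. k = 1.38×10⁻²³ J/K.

P_n = kTB = 1.38×10⁻²³ × 344 × 1.19×10⁷ = 5.65×10⁻¹⁴ W
In dBm: 10 log₁₀(5.65×10⁻¹⁴ / 10⁻³) = −102.5 dBm

−102.5 dBm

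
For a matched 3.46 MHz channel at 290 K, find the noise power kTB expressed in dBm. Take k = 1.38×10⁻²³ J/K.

P_n = kTB = 1.38×10⁻²³ × 290 × 3.46×10⁶ = 1.38×10⁻¹⁴ W
In dBm: 10 log₁₀(1.38×10⁻¹⁴ / 10⁻³) = −108.6 dBm

−108.6 dBm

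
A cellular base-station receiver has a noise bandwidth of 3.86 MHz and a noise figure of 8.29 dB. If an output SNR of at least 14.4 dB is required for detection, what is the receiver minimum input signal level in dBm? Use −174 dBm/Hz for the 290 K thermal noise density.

−85.4 dBm

Sensitivity = −174 + 10 log₁₀(B) + NF + SNR_min
= −174 + 65.87 + 8.29 + 14.4
= −85.44 dBm → −85.4 dBm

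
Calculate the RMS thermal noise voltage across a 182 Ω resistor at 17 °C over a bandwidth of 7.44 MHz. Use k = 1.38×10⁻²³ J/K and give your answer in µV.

T = 17 °C + 273.15 = 290.15 K
V_n = √(4kTRB)
4kTRB = 4 × 1.38×10⁻²³ × 290.15 × 1.82×10² × 7.44×10⁶ = 2.17×10⁻¹¹ V²
V_n = √(2.17×10⁻¹¹) = 4.66×10⁻⁶ V = 4.66 µV

4.66 µV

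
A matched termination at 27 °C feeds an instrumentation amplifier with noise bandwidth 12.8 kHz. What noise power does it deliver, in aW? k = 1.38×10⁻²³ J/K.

T = 27 °C + 273.15 = 300.15 K
P_n = kTB = 1.38×10⁻²³ × 300.15 × 1.28×10⁴ = 5.30×10⁻¹⁷ W = 53.0 aW

53.0 aW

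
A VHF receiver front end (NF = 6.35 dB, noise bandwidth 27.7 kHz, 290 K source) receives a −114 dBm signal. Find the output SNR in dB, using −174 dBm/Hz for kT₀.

9.2 dB

Noise floor: N = −174 + 10 log₁₀(B) + NF
10 log₁₀(2.77×10⁴) = 44.42 dB
N = −174 + 44.42 + 6.35 = −123.23 dBm
SNR = P_sig − N = −114 − (−123.23) = 9.23 dB → 9.2 dB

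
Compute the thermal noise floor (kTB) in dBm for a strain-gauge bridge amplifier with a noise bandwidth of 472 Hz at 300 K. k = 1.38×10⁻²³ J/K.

−147.1 dBm

P_n = kTB = 1.38×10⁻²³ × 300 × 4.72×10² = 1.95×10⁻¹⁸ W
In dBm: 10 log₁₀(1.95×10⁻¹⁸ / 10⁻³) = −147.1 dBm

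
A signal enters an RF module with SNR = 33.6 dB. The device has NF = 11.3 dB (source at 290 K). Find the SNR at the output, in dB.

22.3 dB

By definition F = SNR_in/SNR_out, so in dB: SNR_out = SNR_in − NF
SNR_out = 33.6 − 11.3 = 22.3 dB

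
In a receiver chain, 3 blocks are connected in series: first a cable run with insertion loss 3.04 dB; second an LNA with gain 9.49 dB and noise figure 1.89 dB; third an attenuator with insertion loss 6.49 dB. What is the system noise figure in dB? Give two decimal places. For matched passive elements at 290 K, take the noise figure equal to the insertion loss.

Convert to linear (a loss of L dB is a gain of −L dB): F_i = 10^(NF_i/10), G_i = 10^(G_i,dB/10)
  Stage 1: F_1 = 10^(3.04/10) = 2.014, G_1 = 10^(−3.04/10) = 0.4966
  Stage 2: F_2 = 10^(1.89/10) = 1.545, G_2 = 10^(9.49/10) = 8.892
  Stage 3: F_3 = 10^(6.49/10) = 4.457, G_3 = 10^(−6.49/10) = 0.2244
Friis cascade:
  F = 2.014 + (1.545 − 1)/0.4966 + (4.457 − 1)/4.416 = 3.895
NF = 10 log₁₀(3.895) = 5.90 dB

5.90 dB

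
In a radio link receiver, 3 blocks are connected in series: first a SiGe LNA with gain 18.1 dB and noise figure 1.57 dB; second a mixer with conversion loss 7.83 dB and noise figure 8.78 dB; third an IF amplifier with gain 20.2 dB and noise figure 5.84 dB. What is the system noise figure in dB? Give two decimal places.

Convert to linear (a loss of L dB is a gain of −L dB): F_i = 10^(NF_i/10), G_i = 10^(G_i,dB/10)
  Stage 1: F_1 = 10^(1.57/10) = 1.435, G_1 = 10^(18.1/10) = 64.57
  Stage 2: F_2 = 10^(8.78/10) = 7.551, G_2 = 10^(−7.83/10) = 0.1648
  Stage 3: F_3 = 10^(5.84/10) = 3.837, G_3 = 10^(20.2/10) = 104.7
Friis cascade:
  F = 1.435 + (7.551 − 1)/64.57 + (3.837 − 1)/10.64 = 1.804
NF = 10 log₁₀(1.804) = 2.56 dB

2.56 dB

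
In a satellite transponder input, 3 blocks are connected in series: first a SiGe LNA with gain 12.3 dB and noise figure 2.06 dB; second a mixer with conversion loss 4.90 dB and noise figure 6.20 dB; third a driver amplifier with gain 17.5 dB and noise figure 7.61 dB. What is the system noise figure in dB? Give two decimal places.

4.25 dB

Convert to linear (a loss of L dB is a gain of −L dB): F_i = 10^(NF_i/10), G_i = 10^(G_i,dB/10)
  Stage 1: F_1 = 10^(2.06/10) = 1.607, G_1 = 10^(12.3/10) = 16.98
  Stage 2: F_2 = 10^(6.20/10) = 4.169, G_2 = 10^(−4.90/10) = 0.3236
  Stage 3: F_3 = 10^(7.61/10) = 5.768, G_3 = 10^(17.5/10) = 56.23
Friis cascade:
  F = 1.607 + (4.169 − 1)/16.98 + (5.768 − 1)/5.495 = 2.661
NF = 10 log₁₀(2.661) = 4.25 dB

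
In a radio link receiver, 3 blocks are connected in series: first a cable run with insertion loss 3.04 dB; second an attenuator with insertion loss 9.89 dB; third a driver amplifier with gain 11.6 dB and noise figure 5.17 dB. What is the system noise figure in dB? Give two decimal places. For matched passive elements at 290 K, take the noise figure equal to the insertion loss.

18.10 dB

Convert to linear (a loss of L dB is a gain of −L dB): F_i = 10^(NF_i/10), G_i = 10^(G_i,dB/10)
  Stage 1: F_1 = 10^(3.04/10) = 2.014, G_1 = 10^(−3.04/10) = 0.4966
  Stage 2: F_2 = 10^(9.89/10) = 9.750, G_2 = 10^(−9.89/10) = 0.1026
  Stage 3: F_3 = 10^(5.17/10) = 3.289, G_3 = 10^(11.6/10) = 14.45
Friis cascade:
  F = 2.014 + (9.750 − 1)/0.4966 + (3.289 − 1)/0.05093 = 64.57
NF = 10 log₁₀(64.57) = 18.10 dB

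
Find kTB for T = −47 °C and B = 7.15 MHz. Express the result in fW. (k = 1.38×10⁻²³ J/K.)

T = −47 °C + 273.15 = 226.15 K
P_n = kTB = 1.38×10⁻²³ × 226.15 × 7.15×10⁶ = 2.23×10⁻¹⁴ W = 22.3 fW

22.3 fW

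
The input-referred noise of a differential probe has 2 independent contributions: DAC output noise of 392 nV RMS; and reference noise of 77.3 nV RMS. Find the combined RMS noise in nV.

400 nV

Uncorrelated sources add in power (mean-square): V_tot = √(ΣV_i²)
V_tot = √[(3.92×10⁻⁷)² + (7.73×10⁻⁸)²] = 4.00×10⁻⁷ V = 400 nV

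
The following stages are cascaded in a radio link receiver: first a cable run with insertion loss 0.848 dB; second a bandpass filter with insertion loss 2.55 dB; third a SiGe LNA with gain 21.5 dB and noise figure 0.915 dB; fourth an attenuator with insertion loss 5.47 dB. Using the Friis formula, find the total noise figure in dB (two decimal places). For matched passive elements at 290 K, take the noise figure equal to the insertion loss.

4.38 dB

Convert to linear (a loss of L dB is a gain of −L dB): F_i = 10^(NF_i/10), G_i = 10^(G_i,dB/10)
  Stage 1: F_1 = 10^(0.848/10) = 1.216, G_1 = 10^(−0.848/10) = 0.8226
  Stage 2: F_2 = 10^(2.55/10) = 1.799, G_2 = 10^(−2.55/10) = 0.5559
  Stage 3: F_3 = 10^(0.915/10) = 1.235, G_3 = 10^(21.5/10) = 141.3
  Stage 4: F_4 = 10^(5.47/10) = 3.524, G_4 = 10^(−5.47/10) = 0.2838
Friis cascade:
  F = 1.216 + (1.799 − 1)/0.8226 + (1.235 − 1)/0.4573 + (3.524 − 1)/64.60 = 2.739
NF = 10 log₁₀(2.739) = 4.38 dB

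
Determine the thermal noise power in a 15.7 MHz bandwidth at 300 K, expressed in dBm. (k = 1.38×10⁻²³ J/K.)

−101.9 dBm

P_n = kTB = 1.38×10⁻²³ × 300 × 1.57×10⁷ = 6.50×10⁻¹⁴ W
In dBm: 10 log₁₀(6.50×10⁻¹⁴ / 10⁻³) = −101.9 dBm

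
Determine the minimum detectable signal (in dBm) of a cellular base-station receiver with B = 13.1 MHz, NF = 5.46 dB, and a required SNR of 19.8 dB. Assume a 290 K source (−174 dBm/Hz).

Sensitivity = −174 + 10 log₁₀(B) + NF + SNR_min
= −174 + 71.17 + 5.46 + 19.8
= −77.57 dBm → −77.6 dBm

−77.6 dBm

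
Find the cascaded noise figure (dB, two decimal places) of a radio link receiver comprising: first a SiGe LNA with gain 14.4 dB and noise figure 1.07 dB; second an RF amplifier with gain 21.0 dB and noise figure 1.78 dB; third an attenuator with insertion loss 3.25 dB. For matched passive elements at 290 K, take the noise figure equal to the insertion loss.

Convert to linear (a loss of L dB is a gain of −L dB): F_i = 10^(NF_i/10), G_i = 10^(G_i,dB/10)
  Stage 1: F_1 = 10^(1.07/10) = 1.279, G_1 = 10^(14.4/10) = 27.54
  Stage 2: F_2 = 10^(1.78/10) = 1.507, G_2 = 10^(21.0/10) = 125.9
  Stage 3: F_3 = 10^(3.25/10) = 2.113, G_3 = 10^(−3.25/10) = 0.4732
Friis cascade:
  F = 1.279 + (1.507 − 1)/27.54 + (2.113 − 1)/3467 = 1.298
NF = 10 log₁₀(1.298) = 1.13 dB

1.13 dB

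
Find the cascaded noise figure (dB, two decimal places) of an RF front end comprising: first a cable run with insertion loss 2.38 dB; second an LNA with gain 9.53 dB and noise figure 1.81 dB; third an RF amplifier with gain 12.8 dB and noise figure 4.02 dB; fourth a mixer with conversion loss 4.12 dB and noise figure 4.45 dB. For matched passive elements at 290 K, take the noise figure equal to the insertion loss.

4.68 dB

Convert to linear (a loss of L dB is a gain of −L dB): F_i = 10^(NF_i/10), G_i = 10^(G_i,dB/10)
  Stage 1: F_1 = 10^(2.38/10) = 1.730, G_1 = 10^(−2.38/10) = 0.5781
  Stage 2: F_2 = 10^(1.81/10) = 1.517, G_2 = 10^(9.53/10) = 8.974
  Stage 3: F_3 = 10^(4.02/10) = 2.523, G_3 = 10^(12.8/10) = 19.05
  Stage 4: F_4 = 10^(4.45/10) = 2.786, G_4 = 10^(−4.12/10) = 0.3873
Friis cascade:
  F = 1.730 + (1.517 − 1)/0.5781 + (2.523 − 1)/5.188 + (2.786 − 1)/98.86 = 2.936
NF = 10 log₁₀(2.936) = 4.68 dB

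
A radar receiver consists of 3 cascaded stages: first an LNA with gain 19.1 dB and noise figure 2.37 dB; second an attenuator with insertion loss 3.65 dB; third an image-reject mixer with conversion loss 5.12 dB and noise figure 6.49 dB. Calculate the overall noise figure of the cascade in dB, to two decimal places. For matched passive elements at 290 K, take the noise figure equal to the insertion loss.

2.65 dB

Convert to linear (a loss of L dB is a gain of −L dB): F_i = 10^(NF_i/10), G_i = 10^(G_i,dB/10)
  Stage 1: F_1 = 10^(2.37/10) = 1.726, G_1 = 10^(19.1/10) = 81.28
  Stage 2: F_2 = 10^(3.65/10) = 2.317, G_2 = 10^(−3.65/10) = 0.4315
  Stage 3: F_3 = 10^(6.49/10) = 4.457, G_3 = 10^(−5.12/10) = 0.3076
Friis cascade:
  F = 1.726 + (2.317 − 1)/81.28 + (4.457 − 1)/35.08 = 1.841
NF = 10 log₁₀(1.841) = 2.65 dB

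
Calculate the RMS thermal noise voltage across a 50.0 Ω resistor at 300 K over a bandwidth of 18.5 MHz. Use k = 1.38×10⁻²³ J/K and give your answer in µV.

V_n = √(4kTRB)
4kTRB = 4 × 1.38×10⁻²³ × 300 × 5.00×10¹ × 1.85×10⁷ = 1.53×10⁻¹¹ V²
V_n = √(1.53×10⁻¹¹) = 3.91×10⁻⁶ V = 3.91 µV

3.91 µV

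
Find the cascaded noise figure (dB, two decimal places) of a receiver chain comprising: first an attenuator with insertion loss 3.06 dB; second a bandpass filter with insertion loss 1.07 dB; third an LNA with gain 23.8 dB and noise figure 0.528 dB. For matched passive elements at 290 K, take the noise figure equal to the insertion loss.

Convert to linear (a loss of L dB is a gain of −L dB): F_i = 10^(NF_i/10), G_i = 10^(G_i,dB/10)
  Stage 1: F_1 = 10^(3.06/10) = 2.023, G_1 = 10^(−3.06/10) = 0.4943
  Stage 2: F_2 = 10^(1.07/10) = 1.279, G_2 = 10^(−1.07/10) = 0.7816
  Stage 3: F_3 = 10^(0.528/10) = 1.129, G_3 = 10^(23.8/10) = 239.9
Friis cascade:
  F = 2.023 + (1.279 − 1)/0.4943 + (1.129 − 1)/0.3864 = 2.923
NF = 10 log₁₀(2.923) = 4.66 dB

4.66 dB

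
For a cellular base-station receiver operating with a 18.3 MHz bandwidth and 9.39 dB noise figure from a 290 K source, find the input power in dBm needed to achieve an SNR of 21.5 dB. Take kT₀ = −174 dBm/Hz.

Sensitivity = −174 + 10 log₁₀(B) + NF + SNR_min
= −174 + 72.62 + 9.39 + 21.5
= −70.49 dBm → −70.5 dBm

−70.5 dBm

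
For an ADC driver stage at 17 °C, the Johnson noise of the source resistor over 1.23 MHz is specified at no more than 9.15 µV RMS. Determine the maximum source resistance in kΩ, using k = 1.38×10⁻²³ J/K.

T = 17 °C + 273.15 = 290.15 K
Johnson–Nyquist: V_n = √(4kTRB) ⇒ R = V_n² / (4kTB)
4kTB = 4 × 1.38×10⁻²³ × 290.15 × 1.23×10⁶ = 1.97×10⁻¹⁴
R = (9.15×10⁻⁶)² / 1.97×10⁻¹⁴ = 4.25×10³ Ω = 4.25 kΩ

4.25 kΩ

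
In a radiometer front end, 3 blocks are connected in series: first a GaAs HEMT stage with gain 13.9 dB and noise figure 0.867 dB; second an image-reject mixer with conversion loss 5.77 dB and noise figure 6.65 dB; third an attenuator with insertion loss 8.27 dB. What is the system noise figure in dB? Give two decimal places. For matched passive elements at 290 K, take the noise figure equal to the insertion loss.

3.52 dB

Convert to linear (a loss of L dB is a gain of −L dB): F_i = 10^(NF_i/10), G_i = 10^(G_i,dB/10)
  Stage 1: F_1 = 10^(0.867/10) = 1.221, G_1 = 10^(13.9/10) = 24.55
  Stage 2: F_2 = 10^(6.65/10) = 4.624, G_2 = 10^(−5.77/10) = 0.2649
  Stage 3: F_3 = 10^(8.27/10) = 6.714, G_3 = 10^(−8.27/10) = 0.1489
Friis cascade:
  F = 1.221 + (4.624 − 1)/24.55 + (6.714 − 1)/6.501 = 2.248
NF = 10 log₁₀(2.248) = 3.52 dB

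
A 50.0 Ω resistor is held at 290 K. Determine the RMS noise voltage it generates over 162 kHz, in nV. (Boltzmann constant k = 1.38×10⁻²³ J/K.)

360 nV

V_n = √(4kTRB)
4kTRB = 4 × 1.38×10⁻²³ × 290 × 5.00×10¹ × 1.62×10⁵ = 1.30×10⁻¹³ V²
V_n = √(1.30×10⁻¹³) = 3.60×10⁻⁷ V = 360 nV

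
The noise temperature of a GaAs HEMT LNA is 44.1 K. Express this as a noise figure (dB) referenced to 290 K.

0.615 dB

F = 1 + T_e/T₀ = 1 + 44.1/290 = 1.15207
NF = 10 log₁₀(1.15207) = 0.615 dB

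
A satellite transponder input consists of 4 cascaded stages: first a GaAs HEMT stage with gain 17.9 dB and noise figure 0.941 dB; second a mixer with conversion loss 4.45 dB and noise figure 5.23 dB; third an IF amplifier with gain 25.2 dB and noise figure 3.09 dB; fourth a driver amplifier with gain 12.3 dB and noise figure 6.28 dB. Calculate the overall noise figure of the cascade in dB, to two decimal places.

1.23 dB

Convert to linear (a loss of L dB is a gain of −L dB): F_i = 10^(NF_i/10), G_i = 10^(G_i,dB/10)
  Stage 1: F_1 = 10^(0.941/10) = 1.242, G_1 = 10^(17.9/10) = 61.66
  Stage 2: F_2 = 10^(5.23/10) = 3.334, G_2 = 10^(−4.45/10) = 0.3589
  Stage 3: F_3 = 10^(3.09/10) = 2.037, G_3 = 10^(25.2/10) = 331.1
  Stage 4: F_4 = 10^(6.28/10) = 4.246, G_4 = 10^(12.3/10) = 16.98
Friis cascade:
  F = 1.242 + (3.334 − 1)/61.66 + (2.037 − 1)/22.13 + (4.246 − 1)/7328 = 1.327
NF = 10 log₁₀(1.327) = 1.23 dB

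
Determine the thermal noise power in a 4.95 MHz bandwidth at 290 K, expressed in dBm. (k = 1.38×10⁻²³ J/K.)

−107.0 dBm

P_n = kTB = 1.38×10⁻²³ × 290 × 4.95×10⁶ = 1.98×10⁻¹⁴ W
In dBm: 10 log₁₀(1.98×10⁻¹⁴ / 10⁻³) = −107.0 dBm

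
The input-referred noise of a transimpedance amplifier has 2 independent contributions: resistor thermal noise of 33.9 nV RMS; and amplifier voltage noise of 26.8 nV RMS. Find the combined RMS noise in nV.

43.2 nV

Uncorrelated sources add in power (mean-square): V_tot = √(ΣV_i²)
V_tot = √[(3.39×10⁻⁸)² + (2.68×10⁻⁸)²] = 4.32×10⁻⁸ V = 43.2 nV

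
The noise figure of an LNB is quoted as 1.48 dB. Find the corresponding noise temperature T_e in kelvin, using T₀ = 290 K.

F = 10^(1.48/10) = 1.40605
T_e = (F − 1)·T₀ = (1.40605 − 1) × 290 = 118 K

118 K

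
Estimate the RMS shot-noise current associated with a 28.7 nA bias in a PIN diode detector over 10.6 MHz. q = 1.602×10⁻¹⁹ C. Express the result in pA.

312 pA

I_n = √(2qI·B)
2qI·B = 2 × 1.602×10⁻¹⁹ × 2.87×10⁻⁸ × 1.06×10⁷ = 9.75×10⁻²⁰ A²
I_n = √(9.75×10⁻²⁰) = 3.12×10⁻¹⁰ A = 312 pA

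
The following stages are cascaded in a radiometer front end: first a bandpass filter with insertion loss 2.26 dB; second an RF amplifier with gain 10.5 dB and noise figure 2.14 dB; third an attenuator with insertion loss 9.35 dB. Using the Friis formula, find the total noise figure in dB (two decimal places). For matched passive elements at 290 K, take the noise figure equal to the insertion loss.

5.91 dB

Convert to linear (a loss of L dB is a gain of −L dB): F_i = 10^(NF_i/10), G_i = 10^(G_i,dB/10)
  Stage 1: F_1 = 10^(2.26/10) = 1.683, G_1 = 10^(−2.26/10) = 0.5943
  Stage 2: F_2 = 10^(2.14/10) = 1.637, G_2 = 10^(10.5/10) = 11.22
  Stage 3: F_3 = 10^(9.35/10) = 8.610, G_3 = 10^(−9.35/10) = 0.1161
Friis cascade:
  F = 1.683 + (1.637 − 1)/0.5943 + (8.610 − 1)/6.668 = 3.895
NF = 10 log₁₀(3.895) = 5.91 dB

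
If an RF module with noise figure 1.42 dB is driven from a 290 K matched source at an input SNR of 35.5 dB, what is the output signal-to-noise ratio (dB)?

34.08 dB

By definition F = SNR_in/SNR_out, so in dB: SNR_out = SNR_in − NF
SNR_out = 35.5 − 1.42 = 34.08 dB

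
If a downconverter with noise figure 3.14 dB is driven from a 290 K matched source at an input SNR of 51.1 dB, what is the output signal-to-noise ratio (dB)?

By definition F = SNR_in/SNR_out, so in dB: SNR_out = SNR_in − NF
SNR_out = 51.1 − 3.14 = 47.96 dB

47.96 dB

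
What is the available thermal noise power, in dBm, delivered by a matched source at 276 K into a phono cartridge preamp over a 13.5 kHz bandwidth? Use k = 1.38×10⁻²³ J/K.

−132.9 dBm

P_n = kTB = 1.38×10⁻²³ × 276 × 1.35×10⁴ = 5.14×10⁻¹⁷ W
In dBm: 10 log₁₀(5.14×10⁻¹⁷ / 10⁻³) = −132.9 dBm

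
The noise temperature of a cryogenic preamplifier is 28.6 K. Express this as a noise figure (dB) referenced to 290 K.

F = 1 + T_e/T₀ = 1 + 28.6/290 = 1.09862
NF = 10 log₁₀(1.09862) = 0.408 dB

0.408 dB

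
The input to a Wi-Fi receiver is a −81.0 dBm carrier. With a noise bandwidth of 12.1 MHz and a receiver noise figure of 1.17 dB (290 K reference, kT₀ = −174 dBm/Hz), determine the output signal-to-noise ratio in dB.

Noise floor: N = −174 + 10 log₁₀(B) + NF
10 log₁₀(1.21×10⁷) = 70.83 dB
N = −174 + 70.83 + 1.17 = −102.00 dBm
SNR = P_sig − N = −81.0 − (−102.00) = 21.00 dB → 21.0 dB

21.0 dB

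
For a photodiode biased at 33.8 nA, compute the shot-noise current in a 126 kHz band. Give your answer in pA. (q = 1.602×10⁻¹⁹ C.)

36.9 pA

I_n = √(2qI·B)
2qI·B = 2 × 1.602×10⁻¹⁹ × 3.38×10⁻⁸ × 1.26×10⁵ = 1.36×10⁻²¹ A²
I_n = √(1.36×10⁻²¹) = 3.69×10⁻¹¹ A = 36.9 pA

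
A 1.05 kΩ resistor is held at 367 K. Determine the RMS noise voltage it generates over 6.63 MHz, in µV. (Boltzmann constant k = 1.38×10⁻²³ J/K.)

11.9 µV

V_n = √(4kTRB)
4kTRB = 4 × 1.38×10⁻²³ × 367 × 1.05×10³ × 6.63×10⁶ = 1.41×10⁻¹⁰ V²
V_n = √(1.41×10⁻¹⁰) = 1.19×10⁻⁵ V = 11.9 µV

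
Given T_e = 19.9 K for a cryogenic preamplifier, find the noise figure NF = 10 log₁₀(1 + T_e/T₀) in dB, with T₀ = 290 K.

0.288 dB

F = 1 + T_e/T₀ = 1 + 19.9/290 = 1.06862
NF = 10 log₁₀(1.06862) = 0.288 dB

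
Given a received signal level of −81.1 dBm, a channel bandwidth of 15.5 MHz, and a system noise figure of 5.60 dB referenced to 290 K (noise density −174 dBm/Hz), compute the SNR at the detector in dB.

15.4 dB

Noise floor: N = −174 + 10 log₁₀(B) + NF
10 log₁₀(1.55×10⁷) = 71.9 dB
N = −174 + 71.9 + 5.60 = −96.50 dBm
SNR = P_sig − N = −81.1 − (−96.50) = 15.40 dB → 15.4 dB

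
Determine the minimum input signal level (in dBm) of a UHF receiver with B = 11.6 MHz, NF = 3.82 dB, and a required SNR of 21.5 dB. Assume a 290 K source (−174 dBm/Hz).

−78.0 dBm

Sensitivity = −174 + 10 log₁₀(B) + NF + SNR_min
= −174 + 70.64 + 3.82 + 21.5
= −78.04 dBm → −78.0 dBm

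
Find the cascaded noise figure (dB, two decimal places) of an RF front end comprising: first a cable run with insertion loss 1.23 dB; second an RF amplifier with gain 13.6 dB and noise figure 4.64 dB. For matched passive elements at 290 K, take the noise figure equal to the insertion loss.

5.87 dB

Convert to linear (a loss of L dB is a gain of −L dB): F_i = 10^(NF_i/10), G_i = 10^(G_i,dB/10)
  Stage 1: F_1 = 10^(1.23/10) = 1.327, G_1 = 10^(−1.23/10) = 0.7534
  Stage 2: F_2 = 10^(4.64/10) = 2.911, G_2 = 10^(13.6/10) = 22.91
Friis cascade:
  F = 1.327 + (2.911 − 1)/0.7534 = 3.864
NF = 10 log₁₀(3.864) = 5.87 dB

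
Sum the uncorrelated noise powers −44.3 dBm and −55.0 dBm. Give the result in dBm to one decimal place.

−43.9 dBm

Convert to linear, add, convert back:
P₁ = 3.72×10⁻⁸ W, P₂ = 3.16×10⁻⁹ W
P_tot = 4.03×10⁻⁸ W → 10 log₁₀(P_tot / 10⁻³) = −43.9 dBm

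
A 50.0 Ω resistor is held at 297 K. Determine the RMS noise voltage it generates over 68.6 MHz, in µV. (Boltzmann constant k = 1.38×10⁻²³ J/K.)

V_n = √(4kTRB)
4kTRB = 4 × 1.38×10⁻²³ × 297 × 5.00×10¹ × 6.86×10⁷ = 5.62×10⁻¹¹ V²
V_n = √(5.62×10⁻¹¹) = 7.50×10⁻⁶ V = 7.50 µV

7.50 µV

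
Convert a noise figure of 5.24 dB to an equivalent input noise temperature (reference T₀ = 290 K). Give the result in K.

679 K

F = 10^(5.24/10) = 3.34195
T_e = (F − 1)·T₀ = (3.34195 − 1) × 290 = 679 K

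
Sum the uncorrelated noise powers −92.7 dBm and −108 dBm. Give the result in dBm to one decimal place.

Convert to linear, add, convert back:
P₁ = 5.37×10⁻¹³ W, P₂ = 1.58×10⁻¹⁴ W
P_tot = 5.53×10⁻¹³ W → 10 log₁₀(P_tot / 10⁻³) = −92.6 dBm

−92.6 dBm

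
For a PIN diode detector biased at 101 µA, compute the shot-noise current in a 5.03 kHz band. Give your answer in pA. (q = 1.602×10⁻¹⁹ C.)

403 pA

I_n = √(2qI·B)
2qI·B = 2 × 1.602×10⁻¹⁹ × 1.01×10⁻⁴ × 5.03×10³ = 1.63×10⁻¹⁹ A²
I_n = √(1.63×10⁻¹⁹) = 4.03×10⁻¹⁰ A = 403 pA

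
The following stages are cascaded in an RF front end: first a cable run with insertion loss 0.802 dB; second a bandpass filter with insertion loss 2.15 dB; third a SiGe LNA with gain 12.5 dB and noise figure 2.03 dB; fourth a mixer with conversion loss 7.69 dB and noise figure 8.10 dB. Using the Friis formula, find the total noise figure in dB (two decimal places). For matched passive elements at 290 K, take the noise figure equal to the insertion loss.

Convert to linear (a loss of L dB is a gain of −L dB): F_i = 10^(NF_i/10), G_i = 10^(G_i,dB/10)
  Stage 1: F_1 = 10^(0.802/10) = 1.203, G_1 = 10^(−0.802/10) = 0.8314
  Stage 2: F_2 = 10^(2.15/10) = 1.641, G_2 = 10^(−2.15/10) = 0.6095
  Stage 3: F_3 = 10^(2.03/10) = 1.596, G_3 = 10^(12.5/10) = 17.78
  Stage 4: F_4 = 10^(8.10/10) = 6.457, G_4 = 10^(−7.69/10) = 0.1702
Friis cascade:
  F = 1.203 + (1.641 − 1)/0.8314 + (1.596 − 1)/0.5068 + (6.457 − 1)/9.012 = 3.755
NF = 10 log₁₀(3.755) = 5.75 dB

5.75 dB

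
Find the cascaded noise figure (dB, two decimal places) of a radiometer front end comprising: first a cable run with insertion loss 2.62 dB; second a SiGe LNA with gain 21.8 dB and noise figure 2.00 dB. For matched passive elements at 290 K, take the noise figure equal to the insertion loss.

Convert to linear (a loss of L dB is a gain of −L dB): F_i = 10^(NF_i/10), G_i = 10^(G_i,dB/10)
  Stage 1: F_1 = 10^(2.62/10) = 1.828, G_1 = 10^(−2.62/10) = 0.5470
  Stage 2: F_2 = 10^(2.00/10) = 1.585, G_2 = 10^(21.8/10) = 151.4
Friis cascade:
  F = 1.828 + (1.585 − 1)/0.5470 = 2.897
NF = 10 log₁₀(2.897) = 4.62 dB

4.62 dB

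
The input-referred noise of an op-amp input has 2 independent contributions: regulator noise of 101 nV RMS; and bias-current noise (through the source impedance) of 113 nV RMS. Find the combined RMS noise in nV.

152 nV

Uncorrelated sources add in power (mean-square): V_tot = √(ΣV_i²)
V_tot = √[(1.01×10⁻⁷)² + (1.13×10⁻⁷)²] = 1.52×10⁻⁷ V = 152 nV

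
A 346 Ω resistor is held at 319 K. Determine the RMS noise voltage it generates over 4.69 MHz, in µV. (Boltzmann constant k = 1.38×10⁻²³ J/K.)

5.35 µV

V_n = √(4kTRB)
4kTRB = 4 × 1.38×10⁻²³ × 319 × 3.46×10² × 4.69×10⁶ = 2.86×10⁻¹¹ V²
V_n = √(2.86×10⁻¹¹) = 5.35×10⁻⁶ V = 5.35 µV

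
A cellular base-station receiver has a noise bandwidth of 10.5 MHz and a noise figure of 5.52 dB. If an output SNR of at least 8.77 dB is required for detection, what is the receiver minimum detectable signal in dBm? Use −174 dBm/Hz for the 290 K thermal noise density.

Sensitivity = −174 + 10 log₁₀(B) + NF + SNR_min
= −174 + 70.21 + 5.52 + 8.77
= −89.50 dBm → −89.5 dBm

−89.5 dBm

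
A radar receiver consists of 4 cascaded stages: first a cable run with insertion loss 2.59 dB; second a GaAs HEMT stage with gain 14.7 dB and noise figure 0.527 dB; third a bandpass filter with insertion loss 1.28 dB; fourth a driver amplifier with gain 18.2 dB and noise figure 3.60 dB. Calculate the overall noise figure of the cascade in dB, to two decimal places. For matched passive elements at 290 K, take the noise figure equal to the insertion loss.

3.38 dB

Convert to linear (a loss of L dB is a gain of −L dB): F_i = 10^(NF_i/10), G_i = 10^(G_i,dB/10)
  Stage 1: F_1 = 10^(2.59/10) = 1.816, G_1 = 10^(−2.59/10) = 0.5508
  Stage 2: F_2 = 10^(0.527/10) = 1.129, G_2 = 10^(14.7/10) = 29.51
  Stage 3: F_3 = 10^(1.28/10) = 1.343, G_3 = 10^(−1.28/10) = 0.7447
  Stage 4: F_4 = 10^(3.60/10) = 2.291, G_4 = 10^(18.2/10) = 66.07
Friis cascade:
  F = 1.816 + (1.129 − 1)/0.5508 + (1.343 − 1)/16.26 + (2.291 − 1)/12.11 = 2.177
NF = 10 log₁₀(2.177) = 3.38 dB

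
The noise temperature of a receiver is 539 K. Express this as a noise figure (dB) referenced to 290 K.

F = 1 + T_e/T₀ = 1 + 539/290 = 2.85862
NF = 10 log₁₀(2.85862) = 4.56 dB

4.56 dB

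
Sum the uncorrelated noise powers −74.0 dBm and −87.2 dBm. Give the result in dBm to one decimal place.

Convert to linear, add, convert back:
P₁ = 3.98×10⁻¹¹ W, P₂ = 1.91×10⁻¹² W
P_tot = 4.17×10⁻¹¹ W → 10 log₁₀(P_tot / 10⁻³) = −73.8 dBm

−73.8 dBm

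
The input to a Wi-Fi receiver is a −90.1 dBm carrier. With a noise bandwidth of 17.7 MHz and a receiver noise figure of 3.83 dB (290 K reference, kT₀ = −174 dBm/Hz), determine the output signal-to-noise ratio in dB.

Noise floor: N = −174 + 10 log₁₀(B) + NF
10 log₁₀(1.77×10⁷) = 72.48 dB
N = −174 + 72.48 + 3.83 = −97.69 dBm
SNR = P_sig − N = −90.1 − (−97.69) = 7.59 dB → 7.6 dB

7.6 dB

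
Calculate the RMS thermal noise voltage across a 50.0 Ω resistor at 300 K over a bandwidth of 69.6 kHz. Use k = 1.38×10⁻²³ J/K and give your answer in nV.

240 nV

V_n = √(4kTRB)
4kTRB = 4 × 1.38×10⁻²³ × 300 × 5.00×10¹ × 6.96×10⁴ = 5.76×10⁻¹⁴ V²
V_n = √(5.76×10⁻¹⁴) = 2.40×10⁻⁷ V = 240 nV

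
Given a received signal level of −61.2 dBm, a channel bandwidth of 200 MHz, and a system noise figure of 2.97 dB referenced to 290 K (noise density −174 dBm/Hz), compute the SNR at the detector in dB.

Noise floor: N = −174 + 10 log₁₀(B) + NF
10 log₁₀(2.00×10⁸) = 83.01 dB
N = −174 + 83.01 + 2.97 = −88.02 dBm
SNR = P_sig − N = −61.2 − (−88.02) = 26.82 dB → 26.8 dB

26.8 dB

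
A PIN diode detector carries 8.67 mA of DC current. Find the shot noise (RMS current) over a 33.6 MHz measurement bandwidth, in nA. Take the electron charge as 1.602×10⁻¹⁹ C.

306 nA

I_n = √(2qI·B)
2qI·B = 2 × 1.602×10⁻¹⁹ × 8.67×10⁻³ × 3.36×10⁷ = 9.33×10⁻¹⁴ A²
I_n = √(9.33×10⁻¹⁴) = 3.06×10⁻⁷ A = 306 nA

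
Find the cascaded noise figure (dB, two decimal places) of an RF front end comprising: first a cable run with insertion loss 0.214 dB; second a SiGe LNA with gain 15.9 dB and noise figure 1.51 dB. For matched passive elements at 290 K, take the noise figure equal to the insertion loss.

1.72 dB

Convert to linear (a loss of L dB is a gain of −L dB): F_i = 10^(NF_i/10), G_i = 10^(G_i,dB/10)
  Stage 1: F_1 = 10^(0.214/10) = 1.051, G_1 = 10^(−0.214/10) = 0.9519
  Stage 2: F_2 = 10^(1.51/10) = 1.416, G_2 = 10^(15.9/10) = 38.90
Friis cascade:
  F = 1.051 + (1.416 − 1)/0.9519 = 1.487
NF = 10 log₁₀(1.487) = 1.72 dB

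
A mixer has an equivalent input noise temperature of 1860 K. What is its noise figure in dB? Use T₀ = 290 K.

F = 1 + T_e/T₀ = 1 + 1860/290 = 7.41379
NF = 10 log₁₀(7.41379) = 8.70 dB

8.70 dB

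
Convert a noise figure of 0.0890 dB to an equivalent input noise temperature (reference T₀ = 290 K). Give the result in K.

F = 10^(0.0890/10) = 1.0207
T_e = (F − 1)·T₀ = (1.0207 − 1) × 290 = 6.00 K

6.00 K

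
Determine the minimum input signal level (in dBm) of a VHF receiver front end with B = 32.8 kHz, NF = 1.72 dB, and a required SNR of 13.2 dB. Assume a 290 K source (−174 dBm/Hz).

Sensitivity = −174 + 10 log₁₀(B) + NF + SNR_min
= −174 + 45.16 + 1.72 + 13.2
= −113.92 dBm → −113.9 dBm

−113.9 dBm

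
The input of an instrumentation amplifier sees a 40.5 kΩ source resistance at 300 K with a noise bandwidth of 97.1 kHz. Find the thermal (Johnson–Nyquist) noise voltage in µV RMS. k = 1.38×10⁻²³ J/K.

V_n = √(4kTRB)
4kTRB = 4 × 1.38×10⁻²³ × 300 × 4.05×10⁴ × 9.71×10⁴ = 6.51×10⁻¹¹ V²
V_n = √(6.51×10⁻¹¹) = 8.07×10⁻⁶ V = 8.07 µV

8.07 µV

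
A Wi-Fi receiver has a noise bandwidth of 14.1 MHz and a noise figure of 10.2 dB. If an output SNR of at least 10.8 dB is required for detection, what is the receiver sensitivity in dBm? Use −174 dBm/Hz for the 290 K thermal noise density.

Sensitivity = −174 + 10 log₁₀(B) + NF + SNR_min
= −174 + 71.49 + 10.2 + 10.8
= −81.51 dBm → −81.5 dBm

−81.5 dBm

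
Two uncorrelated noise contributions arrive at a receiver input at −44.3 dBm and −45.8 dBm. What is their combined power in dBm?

Convert to linear, add, convert back:
P₁ = 3.72×10⁻⁸ W, P₂ = 2.63×10⁻⁸ W
P_tot = 6.35×10⁻⁸ W → 10 log₁₀(P_tot / 10⁻³) = −42.0 dBm

−42.0 dBm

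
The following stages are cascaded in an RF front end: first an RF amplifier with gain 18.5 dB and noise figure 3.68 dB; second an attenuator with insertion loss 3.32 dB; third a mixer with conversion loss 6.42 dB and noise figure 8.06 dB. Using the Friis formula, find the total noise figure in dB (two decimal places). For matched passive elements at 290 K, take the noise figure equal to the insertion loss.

4.00 dB

Convert to linear (a loss of L dB is a gain of −L dB): F_i = 10^(NF_i/10), G_i = 10^(G_i,dB/10)
  Stage 1: F_1 = 10^(3.68/10) = 2.333, G_1 = 10^(18.5/10) = 70.79
  Stage 2: F_2 = 10^(3.32/10) = 2.148, G_2 = 10^(−3.32/10) = 0.4656
  Stage 3: F_3 = 10^(8.06/10) = 6.397, G_3 = 10^(−6.42/10) = 0.2280
Friis cascade:
  F = 2.333 + (2.148 − 1)/70.79 + (6.397 − 1)/32.96 = 2.513
NF = 10 log₁₀(2.513) = 4.00 dB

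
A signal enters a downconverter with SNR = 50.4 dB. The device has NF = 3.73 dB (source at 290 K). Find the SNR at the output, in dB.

46.67 dB

By definition F = SNR_in/SNR_out, so in dB: SNR_out = SNR_in − NF
SNR_out = 50.4 − 3.73 = 46.67 dB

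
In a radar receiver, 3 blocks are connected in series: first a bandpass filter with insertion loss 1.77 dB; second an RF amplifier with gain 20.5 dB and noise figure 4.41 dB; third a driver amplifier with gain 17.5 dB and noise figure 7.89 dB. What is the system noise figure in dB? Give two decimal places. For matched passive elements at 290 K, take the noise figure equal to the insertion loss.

6.25 dB

Convert to linear (a loss of L dB is a gain of −L dB): F_i = 10^(NF_i/10), G_i = 10^(G_i,dB/10)
  Stage 1: F_1 = 10^(1.77/10) = 1.503, G_1 = 10^(−1.77/10) = 0.6653
  Stage 2: F_2 = 10^(4.41/10) = 2.761, G_2 = 10^(20.5/10) = 112.2
  Stage 3: F_3 = 10^(7.89/10) = 6.152, G_3 = 10^(17.5/10) = 56.23
Friis cascade:
  F = 1.503 + (2.761 − 1)/0.6653 + (6.152 − 1)/74.64 = 4.219
NF = 10 log₁₀(4.219) = 6.25 dB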